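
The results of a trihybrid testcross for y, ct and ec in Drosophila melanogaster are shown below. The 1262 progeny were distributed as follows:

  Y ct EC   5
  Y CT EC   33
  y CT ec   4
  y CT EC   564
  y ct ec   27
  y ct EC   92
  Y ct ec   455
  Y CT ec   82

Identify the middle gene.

The two most frequent reciprocal classes, y CT EC and Y ct ec, are the parental types, so the F1 was y CT EC / Y ct ec.
The two rarest classes, y CT ec and Y ct EC, are the double crossovers. Comparing them with the parentals, only the ec allele has switched, so ec is the middle locus and the order is y – ec – ct.

ec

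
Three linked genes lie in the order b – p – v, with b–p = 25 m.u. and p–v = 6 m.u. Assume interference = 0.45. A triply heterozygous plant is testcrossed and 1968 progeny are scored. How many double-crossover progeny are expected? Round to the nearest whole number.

16

Map distances give recombination frequencies of 0.250 and 0.060 for the two intervals.
With interference 0.45 (so coincidence = 0.55), expected double-crossover frequency = 0.250 × 0.060 × 0.55 = 0.00825.
Expected number = 0.00825 × 1968 = 16.24 ≈ 16.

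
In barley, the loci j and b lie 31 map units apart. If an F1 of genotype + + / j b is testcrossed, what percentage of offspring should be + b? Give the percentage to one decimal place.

15.5%

A map distance of 31 map units corresponds to a recombination frequency of 0.310.
The F1 is + + / j b, so + b is a recombinant gamete class with expected frequency r/2 = 0.310/2 = 0.1550.
That is 0.1550 = 15.5% of the progeny.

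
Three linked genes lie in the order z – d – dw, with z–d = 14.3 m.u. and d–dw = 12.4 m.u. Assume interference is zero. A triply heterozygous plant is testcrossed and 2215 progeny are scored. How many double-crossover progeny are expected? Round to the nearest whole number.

39

Map distances give recombination frequencies of 0.143 and 0.124 for the two intervals.
With no interference, expected double-crossover frequency = 0.143 × 0.124 = 0.01773.
Expected number = 0.01773 × 2215 = 39.28 ≈ 39.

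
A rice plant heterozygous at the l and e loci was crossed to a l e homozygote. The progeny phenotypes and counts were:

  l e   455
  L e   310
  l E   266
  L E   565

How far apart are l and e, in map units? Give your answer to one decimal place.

36.1 map units

The two most frequent classes, L E (565) and l e (455), are the parental types, so the F1 was L E / l e.
The recombinant classes are L e and l E: 310 + 266 = 576.
Recombination frequency = 576/1596 = 0.3609 ≈ 36.1%, i.e. 36.1 map units.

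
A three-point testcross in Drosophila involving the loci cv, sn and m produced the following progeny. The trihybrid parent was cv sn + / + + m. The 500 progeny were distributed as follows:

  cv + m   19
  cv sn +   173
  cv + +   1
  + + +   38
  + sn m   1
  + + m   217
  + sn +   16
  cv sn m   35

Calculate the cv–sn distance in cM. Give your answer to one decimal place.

7.4 cM

The two rarest classes, cv + + and + sn m, are the double crossovers. Comparing them with the parentals, only the sn allele has switched, so sn is the middle locus and the order is cv – sn – m.
Crossovers in the cv–sn interval produce the single-crossover classes + sn + and cv + m (16 + 19 = 35) plus the double crossovers (2).
RF(cv–sn) = (35 + 2) / 500 = 37/500 = 0.0740 → 7.4 cM.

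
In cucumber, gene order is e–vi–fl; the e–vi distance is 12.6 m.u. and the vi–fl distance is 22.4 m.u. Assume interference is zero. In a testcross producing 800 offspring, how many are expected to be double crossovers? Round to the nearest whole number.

23

Map distances give recombination frequencies of 0.126 and 0.224 for the two intervals.
With no interference, expected double-crossover frequency = 0.126 × 0.224 = 0.02822.
Expected number = 0.02822 × 800 = 22.58 ≈ 23.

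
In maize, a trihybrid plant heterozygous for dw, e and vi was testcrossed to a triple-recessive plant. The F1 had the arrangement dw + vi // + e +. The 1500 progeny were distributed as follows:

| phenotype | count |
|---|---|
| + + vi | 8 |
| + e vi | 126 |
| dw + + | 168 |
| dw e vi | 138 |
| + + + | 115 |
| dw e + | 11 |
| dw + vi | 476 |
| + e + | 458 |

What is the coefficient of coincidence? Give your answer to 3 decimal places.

The two rarest classes, + + vi and dw e +, are the double crossovers. Comparing them with the parentals, only the dw allele has switched, so dw is the middle locus and the order is e – dw – vi.
e–dw: (253 + 19)/1500 = 0.1813; dw–vi: (294 + 19)/1500 = 0.2087.
Expected DCO frequency = 0.1813 × 0.2087 ≈ 0.03784; observed = 19/1500 ≈ 0.01267.
Coefficient of coincidence = 0.01267/0.03784 ≈ 0.335.

0.335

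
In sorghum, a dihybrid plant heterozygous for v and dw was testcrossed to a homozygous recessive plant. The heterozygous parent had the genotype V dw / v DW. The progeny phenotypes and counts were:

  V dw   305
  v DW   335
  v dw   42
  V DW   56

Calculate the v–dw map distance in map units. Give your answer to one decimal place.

The recombinant classes are V DW and v dw: 56 + 42 = 98.
Recombination frequency = 98/738 = 0.1328 ≈ 13.3%, i.e. 13.3 map units.

13.3 map units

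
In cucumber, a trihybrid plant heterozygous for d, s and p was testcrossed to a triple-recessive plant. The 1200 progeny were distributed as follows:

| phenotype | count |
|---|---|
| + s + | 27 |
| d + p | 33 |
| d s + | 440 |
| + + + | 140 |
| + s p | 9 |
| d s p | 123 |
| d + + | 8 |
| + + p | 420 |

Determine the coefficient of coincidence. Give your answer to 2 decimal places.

0.95

The two most frequent reciprocal classes, + + p and d s +, are the parental types, so the F1 was + + p / d s +.
The two rarest classes, + s p and d + +, are the double crossovers. Comparing them with the parentals, only the s allele has switched, so s is the middle locus and the order is d – s – p.
d–s: (60 + 17)/1200 = 0.0642; s–p: (263 + 17)/1200 = 0.2333.
Expected DCO frequency = 0.0642 × 0.2333 ≈ 0.01498; observed = 17/1200 ≈ 0.01417.
Coefficient of coincidence = 0.01417/0.01498 ≈ 0.95.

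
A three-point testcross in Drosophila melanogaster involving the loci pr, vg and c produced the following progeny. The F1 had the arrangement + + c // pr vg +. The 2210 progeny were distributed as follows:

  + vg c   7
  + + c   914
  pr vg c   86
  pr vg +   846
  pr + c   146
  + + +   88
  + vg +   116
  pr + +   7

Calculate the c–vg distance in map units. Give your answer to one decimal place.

The two rarest classes, + vg c and pr + +, are the double crossovers. Comparing them with the parentals, only the vg allele has switched, so vg is the middle locus and the order is c – vg – pr.
Crossovers in the c–vg interval produce the single-crossover classes + + + and pr vg c (88 + 86 = 174) plus the double crossovers (14).
RF(c–vg) = (174 + 14) / 2210 = 188/2210 = 0.0851 → 8.5 map units.

8.5 map units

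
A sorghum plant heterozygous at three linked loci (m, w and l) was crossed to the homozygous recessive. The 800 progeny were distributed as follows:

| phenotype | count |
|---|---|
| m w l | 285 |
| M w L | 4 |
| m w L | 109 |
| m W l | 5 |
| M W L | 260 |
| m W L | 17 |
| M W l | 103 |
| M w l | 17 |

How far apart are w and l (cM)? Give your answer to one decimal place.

The two most frequent reciprocal classes, m w l and M W L, are the parental types, so the F1 was m w l / M W L.
The two rarest classes, m W l and M w L, are the double crossovers. Comparing them with the parentals, only the w allele has switched, so w is the middle locus and the order is m – w – l.
Crossovers in the w–l interval produce the single-crossover classes m w L and M W l (109 + 103 = 212) plus the double crossovers (9).
RF(w–l) = (212 + 9) / 800 = 221/800 = 0.2762 → 27.6 cM.

27.6 cM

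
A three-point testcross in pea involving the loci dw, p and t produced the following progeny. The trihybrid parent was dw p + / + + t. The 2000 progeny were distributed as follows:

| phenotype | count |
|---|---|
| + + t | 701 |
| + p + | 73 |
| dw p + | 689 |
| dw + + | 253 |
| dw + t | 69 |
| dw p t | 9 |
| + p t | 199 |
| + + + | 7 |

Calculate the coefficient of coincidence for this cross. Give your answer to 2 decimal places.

The two rarest classes, dw p t and + + +, are the double crossovers. Comparing them with the parentals, only the t allele has switched, so t is the middle locus and the order is p – t – dw.
p–t: (452 + 16)/2000 = 0.2340; t–dw: (142 + 16)/2000 = 0.0790.
Expected DCO frequency = 0.2340 × 0.0790 ≈ 0.01849; observed = 16/2000 ≈ 0.00800.
Coefficient of coincidence = 0.00800/0.01849 ≈ 0.43.

0.43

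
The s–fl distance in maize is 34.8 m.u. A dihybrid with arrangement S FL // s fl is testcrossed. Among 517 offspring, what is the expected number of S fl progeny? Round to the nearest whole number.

90

A map distance of 34.8 m.u. corresponds to a recombination frequency of 0.348.
The F1 is S FL / s fl, so S fl is a recombinant gamete class with expected frequency r/2 = 0.348/2 = 0.1740.
Expected number = 0.1740 × 517 = 89.96 ≈ 90.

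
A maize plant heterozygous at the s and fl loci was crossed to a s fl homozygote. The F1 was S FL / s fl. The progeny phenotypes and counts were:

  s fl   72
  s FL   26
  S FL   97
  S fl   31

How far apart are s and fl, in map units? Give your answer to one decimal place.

The recombinant classes are S fl and s FL: 31 + 26 = 57.
Recombination frequency = 57/226 = 0.2522 ≈ 25.2%, i.e. 25.2 map units.

25.2 map units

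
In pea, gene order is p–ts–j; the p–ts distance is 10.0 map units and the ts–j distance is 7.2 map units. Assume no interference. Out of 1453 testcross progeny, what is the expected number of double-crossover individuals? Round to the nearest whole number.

Map distances give recombination frequencies of 0.100 and 0.072 for the two intervals.
With no interference, expected double-crossover frequency = 0.100 × 0.072 = 0.00720.
Expected number = 0.00720 × 1453 = 10.46 ≈ 10.

10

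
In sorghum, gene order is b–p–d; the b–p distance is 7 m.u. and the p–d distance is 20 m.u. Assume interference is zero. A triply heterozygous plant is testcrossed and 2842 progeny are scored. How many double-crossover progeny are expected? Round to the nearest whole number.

Map distances give recombination frequencies of 0.070 and 0.200 for the two intervals.
With no interference, expected double-crossover frequency = 0.070 × 0.200 = 0.01400.
Expected number = 0.01400 × 2842 = 39.79 ≈ 40.

40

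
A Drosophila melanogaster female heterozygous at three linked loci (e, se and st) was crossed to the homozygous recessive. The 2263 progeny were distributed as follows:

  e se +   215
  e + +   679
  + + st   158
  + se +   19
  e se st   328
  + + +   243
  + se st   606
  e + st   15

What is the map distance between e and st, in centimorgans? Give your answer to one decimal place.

The two most frequent reciprocal classes, e + + and + se st, are the parental types, so the F1 was e + + / + se st.
The two rarest classes, e + st and + se +, are the double crossovers. Comparing them with the parentals, only the st allele has switched, so st is the middle locus and the order is e – st – se.
Crossovers in the e–st interval produce the single-crossover classes + + + and e se st (243 + 328 = 571) plus the double crossovers (34).
RF(e–st) = (571 + 34) / 2263 = 605/2263 = 0.2673 → 26.7 centimorgans.

26.7 centimorgans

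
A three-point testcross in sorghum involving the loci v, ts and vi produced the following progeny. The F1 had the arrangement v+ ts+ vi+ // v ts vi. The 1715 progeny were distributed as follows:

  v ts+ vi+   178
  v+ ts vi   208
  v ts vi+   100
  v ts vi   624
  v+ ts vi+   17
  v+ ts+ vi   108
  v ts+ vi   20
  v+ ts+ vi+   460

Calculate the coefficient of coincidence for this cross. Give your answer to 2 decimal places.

0.61

The two rarest classes, v+ ts vi+ and v ts+ vi, are the double crossovers. Comparing them with the parentals, only the ts allele has switched, so ts is the middle locus and the order is v – ts – vi.
v–ts: (386 + 37)/1715 = 0.2466; ts–vi: (208 + 37)/1715 = 0.1429.
Expected DCO frequency = 0.2466 × 0.1429 ≈ 0.03524; observed = 37/1715 ≈ 0.02157.
Coefficient of coincidence = 0.02157/0.03524 ≈ 0.61.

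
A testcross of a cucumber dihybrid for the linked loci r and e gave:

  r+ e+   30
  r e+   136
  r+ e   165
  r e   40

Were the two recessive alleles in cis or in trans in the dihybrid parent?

trans

The two most frequent classes are r+ e (165) and r e+ (136); these are the parental (non-recombinant) types.
So the F1 carried r+ e on one chromosome and r e+ on the other — the recessive alleles are on opposite chromosomes (trans / repulsion).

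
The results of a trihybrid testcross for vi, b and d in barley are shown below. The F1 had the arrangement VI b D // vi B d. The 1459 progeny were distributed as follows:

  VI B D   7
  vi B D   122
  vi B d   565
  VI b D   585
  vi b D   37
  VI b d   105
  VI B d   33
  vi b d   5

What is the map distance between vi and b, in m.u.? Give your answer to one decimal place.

5.6 m.u.

The two rarest classes, VI B D and vi b d, are the double crossovers. Comparing them with the parentals, only the b allele has switched, so b is the middle locus and the order is d – b – vi.
Crossovers in the b–vi interval produce the single-crossover classes vi b D and VI B d (37 + 33 = 70) plus the double crossovers (12).
RF(b–vi) = (70 + 12) / 1459 = 82/1459 = 0.0562 → 5.6 m.u.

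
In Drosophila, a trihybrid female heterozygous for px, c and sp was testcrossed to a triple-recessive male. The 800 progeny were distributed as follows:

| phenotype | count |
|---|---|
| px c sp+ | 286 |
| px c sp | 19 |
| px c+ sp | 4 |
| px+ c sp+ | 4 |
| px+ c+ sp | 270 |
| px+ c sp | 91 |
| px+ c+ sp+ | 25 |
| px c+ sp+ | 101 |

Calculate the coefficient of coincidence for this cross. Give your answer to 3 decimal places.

The two most frequent reciprocal classes, px+ c+ sp and px c sp+, are the parental types, so the F1 was px+ c+ sp / px c sp+.
The two rarest classes, px c+ sp and px+ c sp+, are the double crossovers. Comparing them with the parentals, only the px allele has switched, so px is the middle locus and the order is c – px – sp.
c–px: (192 + 8)/800 = 0.2500; px–sp: (44 + 8)/800 = 0.0650.
Expected DCO frequency = 0.2500 × 0.0650 ≈ 0.01625; observed = 8/800 ≈ 0.01000.
Coefficient of coincidence = 0.01000/0.01625 ≈ 0.615.

0.615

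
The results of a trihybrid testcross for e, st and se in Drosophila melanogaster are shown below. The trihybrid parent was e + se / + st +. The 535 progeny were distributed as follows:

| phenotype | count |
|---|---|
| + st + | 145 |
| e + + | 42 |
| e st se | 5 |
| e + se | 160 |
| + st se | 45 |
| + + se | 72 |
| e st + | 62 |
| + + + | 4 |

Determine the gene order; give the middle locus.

st

The two rarest classes, e st se and + + +, are the double crossovers. Comparing them with the parentals, only the st allele has switched, so st is the middle locus and the order is e – st – se.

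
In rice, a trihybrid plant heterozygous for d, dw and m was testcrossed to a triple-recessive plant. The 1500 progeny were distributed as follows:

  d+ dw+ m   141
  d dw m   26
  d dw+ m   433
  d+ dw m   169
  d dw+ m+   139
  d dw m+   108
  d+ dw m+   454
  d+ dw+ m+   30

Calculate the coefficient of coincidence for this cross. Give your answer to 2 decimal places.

0.76

The two most frequent reciprocal classes, d+ dw m+ and d dw+ m, are the parental types, so the F1 was d+ dw m+ / d dw+ m.
The two rarest classes, d+ dw+ m+ and d dw m, are the double crossovers. Comparing them with the parentals, only the dw allele has switched, so dw is the middle locus and the order is m – dw – d.
m–dw: (308 + 56)/1500 = 0.2427; dw–d: (249 + 56)/1500 = 0.2033.
Expected DCO frequency = 0.2427 × 0.2033 ≈ 0.04934; observed = 56/1500 ≈ 0.03733.
Coefficient of coincidence = 0.03733/0.04934 ≈ 0.76.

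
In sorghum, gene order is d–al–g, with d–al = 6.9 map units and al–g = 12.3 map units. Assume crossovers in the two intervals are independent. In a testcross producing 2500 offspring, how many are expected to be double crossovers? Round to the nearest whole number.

21

Map distances give recombination frequencies of 0.069 and 0.123 for the two intervals.
With no interference, expected double-crossover frequency = 0.069 × 0.123 = 0.00849.
Expected number = 0.00849 × 2500 = 21.22 ≈ 21.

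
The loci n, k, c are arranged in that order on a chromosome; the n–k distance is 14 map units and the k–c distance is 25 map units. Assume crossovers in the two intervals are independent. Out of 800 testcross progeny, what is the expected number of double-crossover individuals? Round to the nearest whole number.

28

Map distances give recombination frequencies of 0.140 and 0.250 for the two intervals.
With no interference, expected double-crossover frequency = 0.140 × 0.250 = 0.03500.
Expected number = 0.03500 × 800 = 28.00 ≈ 28.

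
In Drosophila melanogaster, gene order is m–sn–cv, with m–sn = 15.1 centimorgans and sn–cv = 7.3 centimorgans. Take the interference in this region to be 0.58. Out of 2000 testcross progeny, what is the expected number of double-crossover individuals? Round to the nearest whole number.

Map distances give recombination frequencies of 0.151 and 0.073 for the two intervals.
With interference 0.58 (so coincidence = 0.42), expected double-crossover frequency = 0.151 × 0.073 × 0.42 = 0.00463.
Expected number = 0.00463 × 2000 = 9.26 ≈ 9.

9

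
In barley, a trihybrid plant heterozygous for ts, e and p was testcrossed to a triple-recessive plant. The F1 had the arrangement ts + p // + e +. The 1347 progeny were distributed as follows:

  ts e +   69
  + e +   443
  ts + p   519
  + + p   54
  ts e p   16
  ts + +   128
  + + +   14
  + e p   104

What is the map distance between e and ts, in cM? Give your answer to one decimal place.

The two rarest classes, ts e p and + + +, are the double crossovers. Comparing them with the parentals, only the e allele has switched, so e is the middle locus and the order is ts – e – p.
Crossovers in the ts–e interval produce the single-crossover classes + + p and ts e + (54 + 69 = 123) plus the double crossovers (30).
RF(ts–e) = (123 + 30) / 1347 = 153/1347 = 0.1136 → 11.4 cM.

11.4 cM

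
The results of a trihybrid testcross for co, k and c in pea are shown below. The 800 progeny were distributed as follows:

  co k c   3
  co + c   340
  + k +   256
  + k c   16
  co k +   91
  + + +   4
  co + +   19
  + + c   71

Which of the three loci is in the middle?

k

The two most frequent reciprocal classes, co + c and + k +, are the parental types, so the F1 was co + c / + k +.
The two rarest classes, co k c and + + +, are the double crossovers. Comparing them with the parentals, only the k allele has switched, so k is the middle locus and the order is co – k – c.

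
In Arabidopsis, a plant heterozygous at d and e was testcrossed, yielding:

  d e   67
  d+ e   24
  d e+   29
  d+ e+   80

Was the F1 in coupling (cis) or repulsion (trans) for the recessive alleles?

The two most frequent classes are d+ e+ (80) and d e (67); these are the parental (non-recombinant) types.
So the F1 carried d+ e+ on one chromosome and d e on the other — the recessive alleles are on the same chromosome (cis / coupling).

cis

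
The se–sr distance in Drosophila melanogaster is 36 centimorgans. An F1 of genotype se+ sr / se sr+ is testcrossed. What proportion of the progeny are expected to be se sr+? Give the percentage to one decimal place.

32.0%

A map distance of 36 centimorgans corresponds to a recombination frequency of 0.360.
The F1 is se+ sr / se sr+, so se sr+ is a parental gamete class with expected frequency (1 − r)/2 = 0.640/2 = 0.3200.
That is 0.3200 = 32.0% of the progeny.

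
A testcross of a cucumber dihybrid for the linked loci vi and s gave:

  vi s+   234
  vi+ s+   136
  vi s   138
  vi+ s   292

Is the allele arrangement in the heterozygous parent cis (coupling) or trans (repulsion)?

trans

The two most frequent classes are vi+ s (292) and vi s+ (234); these are the parental (non-recombinant) types.
So the F1 carried vi+ s on one chromosome and vi s+ on the other — the recessive alleles are on opposite chromosomes (trans / repulsion).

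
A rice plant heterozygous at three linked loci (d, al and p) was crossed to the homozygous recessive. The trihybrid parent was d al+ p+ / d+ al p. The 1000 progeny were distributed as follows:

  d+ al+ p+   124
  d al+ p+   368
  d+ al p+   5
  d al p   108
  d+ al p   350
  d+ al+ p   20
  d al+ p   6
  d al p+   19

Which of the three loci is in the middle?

p

The two rarest classes, d al+ p and d+ al p+, are the double crossovers. Comparing them with the parentals, only the p allele has switched, so p is the middle locus and the order is d – p – al.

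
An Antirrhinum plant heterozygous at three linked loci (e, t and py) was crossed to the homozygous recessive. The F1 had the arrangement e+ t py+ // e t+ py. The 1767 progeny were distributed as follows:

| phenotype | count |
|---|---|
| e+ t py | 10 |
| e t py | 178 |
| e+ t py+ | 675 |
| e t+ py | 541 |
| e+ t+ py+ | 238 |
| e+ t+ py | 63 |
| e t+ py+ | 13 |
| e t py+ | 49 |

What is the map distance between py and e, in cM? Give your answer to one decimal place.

7.6 cM

The two rarest classes, e+ t py and e t+ py+, are the double crossovers. Comparing them with the parentals, only the py allele has switched, so py is the middle locus and the order is t – py – e.
Crossovers in the py–e interval produce the single-crossover classes e t py+ and e+ t+ py (49 + 63 = 112) plus the double crossovers (23).
RF(py–e) = (112 + 23) / 1767 = 135/1767 = 0.0764 → 7.6 cM.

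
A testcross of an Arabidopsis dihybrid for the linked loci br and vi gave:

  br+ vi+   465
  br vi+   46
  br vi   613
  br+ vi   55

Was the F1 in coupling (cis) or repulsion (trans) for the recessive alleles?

The two most frequent classes are br+ vi+ (465) and br vi (613); these are the parental (non-recombinant) types.
So the F1 carried br+ vi+ on one chromosome and br vi on the other — the recessive alleles are on the same chromosome (cis / coupling).

cis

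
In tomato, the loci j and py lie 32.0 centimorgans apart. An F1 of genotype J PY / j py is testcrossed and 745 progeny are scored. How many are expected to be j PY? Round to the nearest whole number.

A map distance of 32.0 centimorgans corresponds to a recombination frequency of 0.320.
The F1 is J PY / j py, so j PY is a recombinant gamete class with expected frequency r/2 = 0.320/2 = 0.1600.
Expected number = 0.1600 × 745 = 119.20 ≈ 119.

119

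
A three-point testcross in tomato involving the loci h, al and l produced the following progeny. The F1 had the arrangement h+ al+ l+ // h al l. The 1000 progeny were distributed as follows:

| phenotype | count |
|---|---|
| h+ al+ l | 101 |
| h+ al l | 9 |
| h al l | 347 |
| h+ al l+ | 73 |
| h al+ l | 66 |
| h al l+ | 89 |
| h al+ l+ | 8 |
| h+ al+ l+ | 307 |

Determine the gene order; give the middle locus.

The two rarest classes, h al+ l+ and h+ al l, are the double crossovers. Comparing them with the parentals, only the h allele has switched, so h is the middle locus and the order is l – h – al.

h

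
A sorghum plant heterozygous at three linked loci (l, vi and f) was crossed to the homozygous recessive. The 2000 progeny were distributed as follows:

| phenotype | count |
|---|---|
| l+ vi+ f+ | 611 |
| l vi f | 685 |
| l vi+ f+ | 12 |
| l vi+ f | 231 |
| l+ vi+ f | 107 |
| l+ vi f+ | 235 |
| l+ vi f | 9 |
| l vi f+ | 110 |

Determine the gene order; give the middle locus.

l

The two most frequent reciprocal classes, l vi f and l+ vi+ f+, are the parental types, so the F1 was l vi f / l+ vi+ f+.
The two rarest classes, l+ vi f and l vi+ f+, are the double crossovers. Comparing them with the parentals, only the l allele has switched, so l is the middle locus and the order is f – l – vi.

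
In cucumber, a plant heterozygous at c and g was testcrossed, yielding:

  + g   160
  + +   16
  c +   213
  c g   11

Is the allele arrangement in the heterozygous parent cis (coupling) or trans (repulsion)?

trans

The two most frequent classes are + g (160) and c + (213); these are the parental (non-recombinant) types.
So the F1 carried + g on one chromosome and c + on the other — the recessive alleles are on opposite chromosomes (trans / repulsion).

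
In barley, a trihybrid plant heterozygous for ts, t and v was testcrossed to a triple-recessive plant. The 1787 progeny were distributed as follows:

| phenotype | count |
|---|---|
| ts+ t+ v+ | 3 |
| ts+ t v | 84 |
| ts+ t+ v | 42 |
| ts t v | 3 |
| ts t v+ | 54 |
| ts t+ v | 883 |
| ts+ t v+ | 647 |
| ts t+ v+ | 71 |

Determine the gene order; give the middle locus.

t

The two most frequent reciprocal classes, ts t+ v and ts+ t v+, are the parental types, so the F1 was ts t+ v / ts+ t v+.
The two rarest classes, ts t v and ts+ t+ v+, are the double crossovers. Comparing them with the parentals, only the t allele has switched, so t is the middle locus and the order is v – t – ts.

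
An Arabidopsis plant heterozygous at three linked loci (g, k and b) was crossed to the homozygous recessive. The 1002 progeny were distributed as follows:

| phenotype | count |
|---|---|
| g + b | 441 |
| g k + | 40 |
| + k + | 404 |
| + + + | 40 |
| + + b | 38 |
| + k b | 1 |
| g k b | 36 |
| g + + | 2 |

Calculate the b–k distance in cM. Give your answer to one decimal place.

7.9 cM

The two most frequent reciprocal classes, + k + and g + b, are the parental types, so the F1 was + k + / g + b.
The two rarest classes, + k b and g + +, are the double crossovers. Comparing them with the parentals, only the b allele has switched, so b is the middle locus and the order is g – b – k.
Crossovers in the b–k interval produce the single-crossover classes + + + and g k b (40 + 36 = 76) plus the double crossovers (3).
RF(b–k) = (76 + 3) / 1002 = 79/1002 = 0.0788 → 7.9 cM.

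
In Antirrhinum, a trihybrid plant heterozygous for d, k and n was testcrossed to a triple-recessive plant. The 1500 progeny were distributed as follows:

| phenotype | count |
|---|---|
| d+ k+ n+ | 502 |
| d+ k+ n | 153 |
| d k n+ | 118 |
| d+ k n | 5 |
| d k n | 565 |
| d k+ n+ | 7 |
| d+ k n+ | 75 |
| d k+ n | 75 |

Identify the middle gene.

d

The two most frequent reciprocal classes, d k n and d+ k+ n+, are the parental types, so the F1 was d k n / d+ k+ n+.
The two rarest classes, d+ k n and d k+ n+, are the double crossovers. Comparing them with the parentals, only the d allele has switched, so d is the middle locus and the order is k – d – n.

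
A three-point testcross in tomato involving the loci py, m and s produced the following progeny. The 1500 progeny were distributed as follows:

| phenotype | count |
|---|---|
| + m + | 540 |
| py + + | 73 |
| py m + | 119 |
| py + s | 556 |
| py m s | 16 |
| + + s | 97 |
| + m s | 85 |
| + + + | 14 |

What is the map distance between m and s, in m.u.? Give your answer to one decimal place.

12.5 m.u.

The two most frequent reciprocal classes, + m + and py + s, are the parental types, so the F1 was + m + / py + s.
The two rarest classes, + + + and py m s, are the double crossovers. Comparing them with the parentals, only the m allele has switched, so m is the middle locus and the order is s – m – py.
Crossovers in the s–m interval produce the single-crossover classes + m s and py + + (85 + 73 = 158) plus the double crossovers (30).
RF(s–m) = (158 + 30) / 1500 = 188/1500 = 0.1253 → 12.5 m.u.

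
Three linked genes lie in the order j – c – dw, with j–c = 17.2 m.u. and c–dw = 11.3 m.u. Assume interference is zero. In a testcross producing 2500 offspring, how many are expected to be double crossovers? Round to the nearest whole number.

Map distances give recombination frequencies of 0.172 and 0.113 for the two intervals.
With no interference, expected double-crossover frequency = 0.172 × 0.113 = 0.01944.
Expected number = 0.01944 × 2500 = 48.59 ≈ 49.

49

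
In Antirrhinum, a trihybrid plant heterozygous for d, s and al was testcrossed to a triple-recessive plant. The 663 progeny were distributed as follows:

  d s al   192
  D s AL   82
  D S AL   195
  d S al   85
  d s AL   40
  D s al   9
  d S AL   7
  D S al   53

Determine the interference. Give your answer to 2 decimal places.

0.47

The two most frequent reciprocal classes, d s al and D S AL, are the parental types, so the F1 was d s al / D S AL.
The two rarest classes, D s al and d S AL, are the double crossovers. Comparing them with the parentals, only the d allele has switched, so d is the middle locus and the order is al – d – s.
al–d: (93 + 16)/663 = 0.1644; d–s: (167 + 16)/663 = 0.2760.
Expected DCO frequency = 0.1644 × 0.2760 ≈ 0.04537; observed = 16/663 ≈ 0.02413.
Coefficient of coincidence = 0.02413/0.04537 ≈ 0.53; interference = 1 − 0.53 = 0.47.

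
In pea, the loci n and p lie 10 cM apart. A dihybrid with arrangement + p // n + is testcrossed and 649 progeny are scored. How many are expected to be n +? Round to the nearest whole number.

292

A map distance of 10 cM corresponds to a recombination frequency of 0.100.
The F1 is + p / n +, so n + is a parental gamete class with expected frequency (1 − r)/2 = 0.900/2 = 0.4500.
Expected number = 0.4500 × 649 = 292.05 ≈ 292.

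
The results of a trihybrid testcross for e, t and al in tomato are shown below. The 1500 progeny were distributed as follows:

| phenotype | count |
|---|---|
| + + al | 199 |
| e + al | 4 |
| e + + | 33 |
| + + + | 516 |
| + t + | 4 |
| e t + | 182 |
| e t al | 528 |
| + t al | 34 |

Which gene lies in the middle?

The two most frequent reciprocal classes, e t al and + + +, are the parental types, so the F1 was e t al / + + +.
The two rarest classes, e + al and + t +, are the double crossovers. Comparing them with the parentals, only the t allele has switched, so t is the middle locus and the order is e – t – al.

t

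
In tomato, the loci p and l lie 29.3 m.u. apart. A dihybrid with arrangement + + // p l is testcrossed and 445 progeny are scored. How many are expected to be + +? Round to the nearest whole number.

157

A map distance of 29.3 m.u. corresponds to a recombination frequency of 0.293.
The F1 is + + / p l, so + + is a parental gamete class with expected frequency (1 − r)/2 = 0.707/2 = 0.3535.
Expected number = 0.3535 × 445 = 157.31 ≈ 157.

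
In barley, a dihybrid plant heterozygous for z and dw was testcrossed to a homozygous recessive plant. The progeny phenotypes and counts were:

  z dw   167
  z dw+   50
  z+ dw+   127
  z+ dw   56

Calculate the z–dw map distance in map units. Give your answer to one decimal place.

26.5 map units

The two most frequent classes, z+ dw+ (127) and z dw (167), are the parental types, so the F1 was z+ dw+ / z dw.
The recombinant classes are z+ dw and z dw+: 56 + 50 = 106.
Recombination frequency = 106/400 = 0.2650 ≈ 26.5%, i.e. 26.5 map units.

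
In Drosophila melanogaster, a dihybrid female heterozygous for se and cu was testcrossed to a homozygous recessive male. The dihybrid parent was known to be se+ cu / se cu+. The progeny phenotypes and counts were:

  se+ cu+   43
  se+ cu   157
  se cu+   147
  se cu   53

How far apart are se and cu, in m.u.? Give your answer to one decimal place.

24.0 m.u.

The recombinant classes are se+ cu+ and se cu: 43 + 53 = 96.
Recombination frequency = 96/400 = 0.2400 ≈ 24.0%, i.e. 24.0 m.u.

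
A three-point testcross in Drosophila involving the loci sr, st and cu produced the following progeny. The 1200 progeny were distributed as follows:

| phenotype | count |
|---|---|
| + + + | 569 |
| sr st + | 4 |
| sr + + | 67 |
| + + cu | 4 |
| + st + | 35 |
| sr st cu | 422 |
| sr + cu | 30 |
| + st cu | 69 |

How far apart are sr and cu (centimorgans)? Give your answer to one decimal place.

The two most frequent reciprocal classes, + + + and sr st cu, are the parental types, so the F1 was + + + / sr st cu.
The two rarest classes, + + cu and sr st +, are the double crossovers. Comparing them with the parentals, only the cu allele has switched, so cu is the middle locus and the order is sr – cu – st.
Crossovers in the sr–cu interval produce the single-crossover classes sr + + and + st cu (67 + 69 = 136) plus the double crossovers (8).
RF(sr–cu) = (136 + 8) / 1200 = 144/1200 = 0.1200 → 12.0 centimorgans.

12.0 centimorgans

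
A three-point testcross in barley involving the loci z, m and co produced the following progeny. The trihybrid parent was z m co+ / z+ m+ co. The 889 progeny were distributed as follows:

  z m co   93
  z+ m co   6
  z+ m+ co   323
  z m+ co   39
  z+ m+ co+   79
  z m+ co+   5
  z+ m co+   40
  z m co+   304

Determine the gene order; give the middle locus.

The two rarest classes, z m+ co+ and z+ m co, are the double crossovers. Comparing them with the parentals, only the m allele has switched, so m is the middle locus and the order is z – m – co.

m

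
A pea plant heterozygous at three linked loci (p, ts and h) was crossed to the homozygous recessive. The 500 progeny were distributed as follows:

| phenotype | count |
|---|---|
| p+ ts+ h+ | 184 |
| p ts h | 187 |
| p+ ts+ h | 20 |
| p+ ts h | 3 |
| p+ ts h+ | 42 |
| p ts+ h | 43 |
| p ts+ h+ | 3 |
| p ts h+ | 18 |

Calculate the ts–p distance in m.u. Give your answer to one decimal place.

18.2 m.u.

The two most frequent reciprocal classes, p+ ts+ h+ and p ts h, are the parental types, so the F1 was p+ ts+ h+ / p ts h.
The two rarest classes, p ts+ h+ and p+ ts h, are the double crossovers. Comparing them with the parentals, only the p allele has switched, so p is the middle locus and the order is ts – p – h.
Crossovers in the ts–p interval produce the single-crossover classes p+ ts h+ and p ts+ h (42 + 43 = 85) plus the double crossovers (6).
RF(ts–p) = (85 + 6) / 500 = 91/500 = 0.1820 → 18.2 m.u.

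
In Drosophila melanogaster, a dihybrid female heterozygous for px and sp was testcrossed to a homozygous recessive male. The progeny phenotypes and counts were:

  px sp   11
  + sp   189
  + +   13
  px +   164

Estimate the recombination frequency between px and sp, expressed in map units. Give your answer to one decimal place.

The two most frequent classes, + sp (189) and px + (164), are the parental types, so the F1 was + sp / px +.
The recombinant classes are + + and px sp: 13 + 11 = 24.
Recombination frequency = 24/377 = 0.0637 ≈ 6.4%, i.e. 6.4 map units.

6.4 map units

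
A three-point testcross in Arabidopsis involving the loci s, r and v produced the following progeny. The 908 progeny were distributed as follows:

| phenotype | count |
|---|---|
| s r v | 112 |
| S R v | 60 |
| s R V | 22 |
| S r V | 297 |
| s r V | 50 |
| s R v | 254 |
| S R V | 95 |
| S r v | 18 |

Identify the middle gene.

v

The two most frequent reciprocal classes, s R v and S r V, are the parental types, so the F1 was s R v / S r V.
The two rarest classes, s R V and S r v, are the double crossovers. Comparing them with the parentals, only the v allele has switched, so v is the middle locus and the order is r – v – s.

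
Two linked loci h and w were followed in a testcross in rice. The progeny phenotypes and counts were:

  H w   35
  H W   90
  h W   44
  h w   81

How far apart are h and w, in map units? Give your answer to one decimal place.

31.6 map units

The two most frequent classes, H W (90) and h w (81), are the parental types, so the F1 was H W / h w.
The recombinant classes are H w and h W: 35 + 44 = 79.
Recombination frequency = 79/250 = 0.3160 ≈ 31.6%, i.e. 31.6 map units.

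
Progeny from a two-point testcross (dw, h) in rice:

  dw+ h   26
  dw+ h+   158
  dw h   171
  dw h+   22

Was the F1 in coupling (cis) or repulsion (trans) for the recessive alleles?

cis

The two most frequent classes are dw+ h+ (158) and dw h (171); these are the parental (non-recombinant) types.
So the F1 carried dw+ h+ on one chromosome and dw h on the other — the recessive alleles are on the same chromosome (cis / coupling).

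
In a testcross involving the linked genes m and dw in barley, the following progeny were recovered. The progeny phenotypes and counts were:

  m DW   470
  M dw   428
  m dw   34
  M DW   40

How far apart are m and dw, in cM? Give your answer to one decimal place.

The two most frequent classes, M dw (428) and m DW (470), are the parental types, so the F1 was M dw / m DW.
The recombinant classes are M DW and m dw: 40 + 34 = 74.
Recombination frequency = 74/972 = 0.0761 ≈ 7.6%, i.e. 7.6 cM.

7.6 cM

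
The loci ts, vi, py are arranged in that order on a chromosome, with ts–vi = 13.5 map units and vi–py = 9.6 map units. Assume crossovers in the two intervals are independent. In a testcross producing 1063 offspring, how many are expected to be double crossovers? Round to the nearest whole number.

Map distances give recombination frequencies of 0.135 and 0.096 for the two intervals.
With no interference, expected double-crossover frequency = 0.135 × 0.096 = 0.01296.
Expected number = 0.01296 × 1063 = 13.78 ≈ 14.

14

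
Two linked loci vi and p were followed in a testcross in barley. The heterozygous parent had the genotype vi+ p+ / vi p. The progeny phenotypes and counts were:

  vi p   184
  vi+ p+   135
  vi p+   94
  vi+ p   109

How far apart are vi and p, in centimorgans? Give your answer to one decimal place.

The recombinant classes are vi+ p and vi p+: 109 + 94 = 203.
Recombination frequency = 203/522 = 0.3889 ≈ 38.9%, i.e. 38.9 centimorgans.

38.9 centimorgans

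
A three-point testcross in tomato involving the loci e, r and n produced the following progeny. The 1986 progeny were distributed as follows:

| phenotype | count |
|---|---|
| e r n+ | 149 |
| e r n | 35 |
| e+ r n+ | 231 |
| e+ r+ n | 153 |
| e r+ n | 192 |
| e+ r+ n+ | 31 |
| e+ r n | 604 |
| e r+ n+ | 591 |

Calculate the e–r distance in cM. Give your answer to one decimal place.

The two most frequent reciprocal classes, e+ r n and e r+ n+, are the parental types, so the F1 was e+ r n / e r+ n+.
The two rarest classes, e r n and e+ r+ n+, are the double crossovers. Comparing them with the parentals, only the e allele has switched, so e is the middle locus and the order is r – e – n.
Crossovers in the r–e interval produce the single-crossover classes e+ r+ n and e r n+ (153 + 149 = 302) plus the double crossovers (66).
RF(r–e) = (302 + 66) / 1986 = 368/1986 = 0.1853 → 18.5 cM.

18.5 cM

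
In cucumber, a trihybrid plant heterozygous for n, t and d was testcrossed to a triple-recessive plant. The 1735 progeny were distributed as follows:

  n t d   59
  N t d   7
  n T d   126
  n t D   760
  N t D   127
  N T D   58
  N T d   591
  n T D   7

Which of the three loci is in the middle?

t

The two most frequent reciprocal classes, N T d and n t D, are the parental types, so the F1 was N T d / n t D.
The two rarest classes, N t d and n T D, are the double crossovers. Comparing them with the parentals, only the t allele has switched, so t is the middle locus and the order is d – t – n.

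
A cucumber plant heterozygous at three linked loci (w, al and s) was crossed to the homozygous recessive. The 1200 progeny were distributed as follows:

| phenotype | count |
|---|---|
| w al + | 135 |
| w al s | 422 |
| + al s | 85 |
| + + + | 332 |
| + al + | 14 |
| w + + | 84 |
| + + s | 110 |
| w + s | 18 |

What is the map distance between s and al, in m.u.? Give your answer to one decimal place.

The two most frequent reciprocal classes, w al s and + + +, are the parental types, so the F1 was w al s / + + +.
The two rarest classes, w + s and + al +, are the double crossovers. Comparing them with the parentals, only the al allele has switched, so al is the middle locus and the order is w – al – s.
Crossovers in the al–s interval produce the single-crossover classes w al + and + + s (135 + 110 = 245) plus the double crossovers (32).
RF(al–s) = (245 + 32) / 1200 = 277/1200 = 0.2308 → 23.1 m.u.

23.1 m.u.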